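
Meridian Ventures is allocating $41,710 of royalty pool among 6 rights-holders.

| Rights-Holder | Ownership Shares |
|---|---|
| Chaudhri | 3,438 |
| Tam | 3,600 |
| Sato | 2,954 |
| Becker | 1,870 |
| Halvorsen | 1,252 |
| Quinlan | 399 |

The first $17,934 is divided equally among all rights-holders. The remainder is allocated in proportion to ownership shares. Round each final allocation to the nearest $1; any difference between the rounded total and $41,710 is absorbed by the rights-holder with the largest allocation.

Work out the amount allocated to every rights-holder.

Equal tier: $17,934 ÷ 6 = $2,989 apiece.
Remainder $23,776 by ownership shares (total 13,513): Chaudhri 6,049.13 → $6,049; Tam 6,334.17 → $6,334; Sato 5,197.54 → $5,198; Becker 3,290.25 → $3,290; Halvorsen 2,202.88 → $2,203; Quinlan 702.04 → $702.
Totals: Chaudhri $2,989 + $6,049 = $9,038; Tam $2,989 + $6,334 = $9,323; Sato $2,989 + $5,198 = $8,187; Becker $2,989 + $3,290 = $6,279; Halvorsen $2,989 + $2,203 = $5,192; Quinlan $2,989 + $702 = $3,691.

Chaudhri: $9,038 · Tam: $9,323 · Sato: $8,187 · Becker: $6,279 · Halvorsen: $5,192 · Quinlan: $3,691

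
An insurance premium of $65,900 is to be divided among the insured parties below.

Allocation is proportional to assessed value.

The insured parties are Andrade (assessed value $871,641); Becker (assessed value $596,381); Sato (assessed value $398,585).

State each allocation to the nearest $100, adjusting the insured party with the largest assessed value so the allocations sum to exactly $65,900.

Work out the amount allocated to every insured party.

Andrade: $30,700 | Becker: $21,100 | Sato: $14,100

Sum of assessed value: 1,866,607.
Pro-rata amounts: Andrade 871,641/1,866,607 × $65,900 = 30,773.02; Becker 596,381/1,866,607 × $65,900 = 21,055.05; Sato 398,585/1,866,607 × $65,900 = 14,071.92.
After rounding ($100): Andrade $30,800; Becker $21,100; Sato $14,100. Sum = $66,000.
Difference $65,900 − $66,000 = −$100 applied to largest assessed value (Andrade): Andrade becomes $30,700.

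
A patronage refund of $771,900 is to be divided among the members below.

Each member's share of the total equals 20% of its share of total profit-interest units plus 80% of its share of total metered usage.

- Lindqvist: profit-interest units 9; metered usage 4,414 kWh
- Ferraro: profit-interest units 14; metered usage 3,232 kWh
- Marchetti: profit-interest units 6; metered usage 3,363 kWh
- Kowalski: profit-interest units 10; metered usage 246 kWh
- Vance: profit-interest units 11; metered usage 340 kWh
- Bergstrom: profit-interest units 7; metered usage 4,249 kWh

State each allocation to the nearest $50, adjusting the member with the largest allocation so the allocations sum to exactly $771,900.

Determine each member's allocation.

Profit-interest units total 57; metered usage total 15,844.
Composite weights (20% profit-interest units + 80% metered usage): Lindqvist 0.2545; Ferraro 0.2123; Marchetti 0.1909; Kowalski 0.0475; Vance 0.0558; Bergstrom 0.2391.
Pro-rata amounts: Lindqvist 196,411.47; Ferraro 163,885.12; Marchetti 147,323.47; Kowalski 36,672.06; Vance 43,044.13; Bergstrom 184,563.75.
At nearest $50: Lindqvist $196,400; Ferraro $163,900; Marchetti $147,300; Kowalski $36,650; Vance $43,050; Bergstrom $184,550. Sum = $771,850.
Difference $771,900 − $771,850 = +$50 applied to largest allocation (Lindqvist): Lindqvist becomes $196,450.

Lindqvist: $196,450 · Ferraro: $163,900 · Marchetti: $147,300 · Kowalski: $36,650 · Vance: $43,050 · Bergstrom: $184,550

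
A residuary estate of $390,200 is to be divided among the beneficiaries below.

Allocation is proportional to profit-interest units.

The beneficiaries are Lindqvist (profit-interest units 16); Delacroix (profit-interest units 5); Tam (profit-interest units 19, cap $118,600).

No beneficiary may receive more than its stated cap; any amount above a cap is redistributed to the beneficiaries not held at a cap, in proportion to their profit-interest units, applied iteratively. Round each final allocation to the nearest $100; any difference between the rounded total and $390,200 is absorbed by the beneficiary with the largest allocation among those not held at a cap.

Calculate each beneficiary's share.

Combined profit-interest units = 40.
Proportional shares (ignoring caps): Lindqvist 156,080.00; Delacroix 48,775.00; Tam 185,345.00.
Cap binds for Tam ($118,600); remaining pool $271,600 reallocated over remaining profit-interest units 21.
Redistributed shares: Lindqvist 206,933.33 → $206,900; Delacroix 64,666.67 → $64,700.

Lindqvist: $206,900; Delacroix: $64,700; Tam: $118,600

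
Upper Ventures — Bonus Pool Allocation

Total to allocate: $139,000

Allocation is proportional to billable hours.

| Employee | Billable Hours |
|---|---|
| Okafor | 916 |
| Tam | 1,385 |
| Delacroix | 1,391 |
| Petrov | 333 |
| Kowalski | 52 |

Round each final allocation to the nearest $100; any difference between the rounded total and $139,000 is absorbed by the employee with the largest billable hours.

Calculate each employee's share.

Okafor: $31,200; Tam: $47,200; Delacroix: $47,400; Petrov: $11,400; Kowalski: $1,800

Combined billable hours = 916 + 1,385 + 1,391 + 333 + 52 = 4,077.
Raw shares: Okafor 31,229.83; Tam 47,219.77; Delacroix 47,424.33; Petrov 11,353.20; Kowalski 1,772.87.
After rounding ($100): Okafor $31,200; Tam $47,200; Delacroix $47,400; Petrov $11,400; Kowalski $1,800. Sum = $139,000.
Rounded total matches; no reconciliation needed.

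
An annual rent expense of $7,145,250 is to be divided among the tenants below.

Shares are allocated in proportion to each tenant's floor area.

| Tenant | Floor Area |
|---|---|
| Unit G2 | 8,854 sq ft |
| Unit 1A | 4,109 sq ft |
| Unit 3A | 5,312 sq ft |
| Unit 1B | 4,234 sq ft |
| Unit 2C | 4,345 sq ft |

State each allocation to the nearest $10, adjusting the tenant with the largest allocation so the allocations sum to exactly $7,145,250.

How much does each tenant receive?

Unit G2: $2,355,860 · Unit 1A: $1,093,310 · Unit 3A: $1,413,400 · Unit 1B: $1,126,570 · Unit 2C: $1,156,110

Total floor area = 26,854.
Pro-rata amounts: Unit G2 8,854/26,854 × $7,145,250 = 2,355,851.77; Unit 1A 4,109/26,854 × $7,145,250 = 1,093,313.18; Unit 3A 5,312/26,854 × $7,145,250 = 1,413,404.63; Unit 1B 4,234/26,854 × $7,145,250 = 1,126,572.89; Unit 2C 4,345/26,854 × $7,145,250 = 1,156,107.52.
Rounded to nearest $10: Unit G2 $2,355,850; Unit 1A $1,093,310; Unit 3A $1,413,400; Unit 1B $1,126,570; Unit 2C $1,156,110. Sum = $7,145,240.
Difference $7,145,250 − $7,145,240 = +$10 applied to largest allocation (Unit G2): Unit G2 becomes $2,355,860.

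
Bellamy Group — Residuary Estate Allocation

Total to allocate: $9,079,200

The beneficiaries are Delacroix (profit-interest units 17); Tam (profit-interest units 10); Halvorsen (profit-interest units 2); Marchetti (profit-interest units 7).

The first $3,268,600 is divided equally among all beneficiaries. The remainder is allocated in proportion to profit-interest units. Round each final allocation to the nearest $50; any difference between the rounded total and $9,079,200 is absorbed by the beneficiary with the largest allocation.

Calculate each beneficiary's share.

Equal tier: $3,268,600 ÷ 4 = $817,150 apiece.
Remainder $5,810,600 by profit-interest units (total 36): Delacroix 2,743,894.44 → $2,743,900; Tam 1,614,055.56 → $1,614,050; Halvorsen 322,811.11 → $322,800; Marchetti 1,129,838.89 → $1,129,850.
Totals: Delacroix $817,150 + $2,743,900 = $3,561,050; Tam $817,150 + $1,614,050 = $2,431,200; Halvorsen $817,150 + $322,800 = $1,139,950; Marchetti $817,150 + $1,129,850 = $1,947,000.

Delacroix: $3,561,050 | Tam: $2,431,200 | Halvorsen: $1,139,950 | Marchetti: $1,947,000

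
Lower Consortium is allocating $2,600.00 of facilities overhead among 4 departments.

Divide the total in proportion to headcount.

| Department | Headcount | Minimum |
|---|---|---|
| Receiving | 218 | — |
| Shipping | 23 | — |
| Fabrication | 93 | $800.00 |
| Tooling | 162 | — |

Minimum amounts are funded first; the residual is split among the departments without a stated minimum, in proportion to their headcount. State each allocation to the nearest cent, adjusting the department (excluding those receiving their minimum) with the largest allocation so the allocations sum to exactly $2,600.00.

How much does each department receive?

Receiving: $973.70 · Shipping: $102.73 · Fabrication: $800.00 · Tooling: $723.57

Minimums first: Fabrication $800.00. Residual $1,800.00.
Residual split over remaining headcount 403: Receiving 973.6973 → $973.70; Shipping 102.7295 → $102.73; Tooling 723.5732 → $723.57.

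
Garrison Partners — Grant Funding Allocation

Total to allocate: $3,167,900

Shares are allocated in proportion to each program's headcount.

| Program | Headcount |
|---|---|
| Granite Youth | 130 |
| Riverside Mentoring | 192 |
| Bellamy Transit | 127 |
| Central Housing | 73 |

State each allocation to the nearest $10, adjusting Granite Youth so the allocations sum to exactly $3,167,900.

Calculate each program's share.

Total headcount = 522.
Pro-rata amounts: Granite Youth 130/522 × $3,167,900 = 788,940.61; Riverside Mentoring 192/522 × $3,167,900 = 1,165,204.60; Bellamy Transit 127/522 × $3,167,900 = 770,734.29; Central Housing 73/522 × $3,167,900 = 443,020.50.
Rounded to nearest $10: Granite Youth $788,940; Riverside Mentoring $1,165,200; Bellamy Transit $770,730; Central Housing $443,020. Sum = $3,167,890.
Difference $3,167,900 − $3,167,890 = +$10 applied to Granite Youth: Granite Youth becomes $788,950.

Granite Youth: $788,950 · Riverside Mentoring: $1,165,200 · Bellamy Transit: $770,730 · Central Housing: $443,020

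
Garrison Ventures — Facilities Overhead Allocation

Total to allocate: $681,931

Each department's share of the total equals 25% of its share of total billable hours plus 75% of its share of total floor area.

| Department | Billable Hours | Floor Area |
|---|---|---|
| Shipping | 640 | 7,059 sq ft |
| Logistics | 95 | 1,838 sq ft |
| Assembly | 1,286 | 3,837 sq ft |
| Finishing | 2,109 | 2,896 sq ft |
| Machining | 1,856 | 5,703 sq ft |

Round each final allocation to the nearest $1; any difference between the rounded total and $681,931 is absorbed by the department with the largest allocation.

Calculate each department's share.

Billable hours total 5,986; floor area total 21,333.
Composite weights (25% billable hours + 75% floor area): Shipping 0.2749; Logistics 0.0686; Assembly 0.1886; Finishing 0.1899; Machining 0.2780.
Unrounded shares: Shipping 187,463.43; Logistics 46,770.78; Assembly 128,615.80; Finishing 129,495.02; Machining 189,585.97.
Rounded to nearest $1: Shipping $187,463; Logistics $46,771; Assembly $128,616; Finishing $129,495; Machining $189,586. Sum = $681,931.
Sum already equals the total — no adjustment.

Shipping: $187,463; Logistics: $46,771; Assembly: $128,616; Finishing: $129,495; Machining: $189,586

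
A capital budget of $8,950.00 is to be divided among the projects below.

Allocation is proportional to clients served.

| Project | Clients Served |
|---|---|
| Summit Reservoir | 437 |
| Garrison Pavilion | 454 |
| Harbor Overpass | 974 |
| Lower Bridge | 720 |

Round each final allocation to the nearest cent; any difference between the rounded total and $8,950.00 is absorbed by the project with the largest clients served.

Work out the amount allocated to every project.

Summit Reservoir: $1,513.02 · Garrison Pavilion: $1,571.88 · Harbor Overpass: $3,372.26 · Lower Bridge: $2,492.84

Clients served total: 437 + 454 + 974 + 720 = 2,585.
Proportional shares: Summit Reservoir 1,513.0174; Garrison Pavilion 1,571.8762; Harbor Overpass 3,372.2631; Lower Bridge 2,492.8433.
Rounded to nearest cent: Summit Reservoir $1,513.02; Garrison Pavilion $1,571.88; Harbor Overpass $3,372.26; Lower Bridge $2,492.84. Sum = $8,950.00.
Sum already equals the total — no adjustment.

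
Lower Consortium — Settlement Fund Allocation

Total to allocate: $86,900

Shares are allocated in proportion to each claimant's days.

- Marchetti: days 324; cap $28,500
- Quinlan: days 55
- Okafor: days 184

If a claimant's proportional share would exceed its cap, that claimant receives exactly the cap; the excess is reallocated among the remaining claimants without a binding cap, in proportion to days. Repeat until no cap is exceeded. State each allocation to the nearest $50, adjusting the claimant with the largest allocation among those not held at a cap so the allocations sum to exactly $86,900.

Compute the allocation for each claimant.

Combined days = 563.
Proportional shares (ignoring caps): Marchetti 50,009.95; Quinlan 8,489.34; Okafor 28,400.71.
Capped: Marchetti ($28,500); remaining pool $58,400 reallocated over remaining days 239.
Redistributed shares: Quinlan 13,439.33 → $13,450; Okafor 44,960.67 → $44,950.

Marchetti: $28,500 | Quinlan: $13,450 | Okafor: $44,950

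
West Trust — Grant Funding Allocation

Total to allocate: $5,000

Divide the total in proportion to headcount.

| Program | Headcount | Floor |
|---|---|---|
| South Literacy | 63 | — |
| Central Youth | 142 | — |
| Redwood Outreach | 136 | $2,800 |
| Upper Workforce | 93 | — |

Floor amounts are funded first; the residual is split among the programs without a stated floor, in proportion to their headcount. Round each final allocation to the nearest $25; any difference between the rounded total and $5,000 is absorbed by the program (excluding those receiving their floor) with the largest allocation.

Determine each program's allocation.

South Literacy: $475; Central Youth: $1,050; Redwood Outreach: $2,800; Upper Workforce: $675

Fund the minimums — Redwood Outreach $2,800. Residual $2,200.
Residual split over remaining headcount 298: South Literacy 465.10 → $475; Central Youth 1,048.32 → $1,050; Upper Workforce 686.58 → $675.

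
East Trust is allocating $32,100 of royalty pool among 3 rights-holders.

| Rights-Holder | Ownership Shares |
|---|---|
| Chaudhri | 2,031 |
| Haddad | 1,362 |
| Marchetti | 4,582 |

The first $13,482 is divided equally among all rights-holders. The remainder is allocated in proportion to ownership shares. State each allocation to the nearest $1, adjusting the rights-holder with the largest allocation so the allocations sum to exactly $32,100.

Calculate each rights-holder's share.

Chaudhri: $9,235 · Haddad: $7,674 · Marchetti: $15,191

Equal tier: $13,482 ÷ 3 = $4,494 apiece.
Remainder $18,618 by ownership shares (total 7,975): Chaudhri 4,741.46 → $4,741; Haddad 3,179.65 → $3,180; Marchetti 10,696.89 → $10,697.
Totals: Chaudhri $4,494 + $4,741 = $9,235; Haddad $4,494 + $3,180 = $7,674; Marchetti $4,494 + $10,697 = $15,191.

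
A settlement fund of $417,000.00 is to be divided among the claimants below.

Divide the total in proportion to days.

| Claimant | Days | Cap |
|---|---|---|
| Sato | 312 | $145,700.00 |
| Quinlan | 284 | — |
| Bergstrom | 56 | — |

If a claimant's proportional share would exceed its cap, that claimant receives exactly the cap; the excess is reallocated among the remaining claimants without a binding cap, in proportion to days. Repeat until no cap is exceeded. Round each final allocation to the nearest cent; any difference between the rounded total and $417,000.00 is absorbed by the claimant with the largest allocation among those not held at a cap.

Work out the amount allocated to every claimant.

Sato: $145,700.00; Quinlan: $226,615.29; Bergstrom: $44,684.71

Combined days = 652.
Unconstrained shares: Sato 199,546.0123; Quinlan 181,638.0368; Bergstrom 35,815.9509.
Held at cap: Sato ($145,700.00); residual $271,300.00 reallocated over remaining days 340.
Shares after redistribution: Quinlan 226,615.2941 → $226,615.29; Bergstrom 44,684.7059 → $44,684.71.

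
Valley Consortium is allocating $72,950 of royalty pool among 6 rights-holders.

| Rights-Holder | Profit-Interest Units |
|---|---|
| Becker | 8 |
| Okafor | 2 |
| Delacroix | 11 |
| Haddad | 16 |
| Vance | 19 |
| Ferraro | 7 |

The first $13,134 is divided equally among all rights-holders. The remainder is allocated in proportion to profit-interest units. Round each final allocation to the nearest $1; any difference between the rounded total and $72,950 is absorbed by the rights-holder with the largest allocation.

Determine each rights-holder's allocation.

Becker: $9,785; Okafor: $4,088; Delacroix: $12,633; Haddad: $17,380; Vance: $20,229; Ferraro: $8,835

First tranche $13,134 split equally: $2,189 each.
Remainder $59,816 by profit-interest units (total 63): Becker 7,595.68 → $7,596; Okafor 1,898.92 → $1,899; Delacroix 10,444.06 → $10,444; Haddad 15,191.37 → $15,191; Vance 18,039.75 → $18,040; Ferraro 6,646.22 → $6,646.
Totals: Becker $2,189 + $7,596 = $9,785; Okafor $2,189 + $1,899 = $4,088; Delacroix $2,189 + $10,444 = $12,633; Haddad $2,189 + $15,191 = $17,380; Vance $2,189 + $18,040 = $20,229; Ferraro $2,189 + $6,646 = $8,835.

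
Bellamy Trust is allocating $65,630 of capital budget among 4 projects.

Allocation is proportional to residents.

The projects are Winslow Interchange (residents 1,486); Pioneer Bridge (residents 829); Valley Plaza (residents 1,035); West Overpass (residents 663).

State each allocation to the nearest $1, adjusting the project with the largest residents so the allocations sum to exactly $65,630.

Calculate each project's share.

Winslow Interchange: $24,302 · Pioneer Bridge: $13,558 · Valley Plaza: $16,927 · West Overpass: $10,843

Combined residents = 4,013.
Raw shares: Winslow Interchange 1,486/4,013 × $65,630 = 24,302.56; Pioneer Bridge 829/4,013 × $65,630 = 13,557.75; Valley Plaza 1,035/4,013 × $65,630 = 16,926.75; West Overpass 663/4,013 × $65,630 = 10,842.93.
Rounded to nearest $1: Winslow Interchange $24,303; Pioneer Bridge $13,558; Valley Plaza $16,927; West Overpass $10,843. Sum = $65,631.
Difference $65,630 − $65,631 = −$1 applied to largest residents (Winslow Interchange): Winslow Interchange becomes $24,302.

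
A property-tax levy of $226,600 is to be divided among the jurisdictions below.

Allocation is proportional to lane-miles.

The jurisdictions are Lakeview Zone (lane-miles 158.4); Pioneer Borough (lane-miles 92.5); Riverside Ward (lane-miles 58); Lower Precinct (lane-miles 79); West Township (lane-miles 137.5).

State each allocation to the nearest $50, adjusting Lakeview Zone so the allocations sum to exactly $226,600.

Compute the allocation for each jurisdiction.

Lakeview Zone: $68,350 | Pioneer Borough: $39,900 | Riverside Ward: $25,000 | Lower Precinct: $34,050 | West Township: $59,300

Combined lane-miles = 525.4.
Proportional shares: Lakeview Zone 158.4/525.4 × $226,600 = 68,316.41; Pioneer Borough 92.5/525.4 × $226,600 = 39,894.37; Riverside Ward 58/525.4 × $226,600 = 25,014.85; Lower Precinct 79/525.4 × $226,600 = 34,071.95; West Township 137.5/525.4 × $226,600 = 59,302.44.
At nearest $50: Lakeview Zone $68,300; Pioneer Borough $39,900; Riverside Ward $25,000; Lower Precinct $34,050; West Township $59,300. Sum = $226,550.
Difference $226,600 − $226,550 = +$50 applied to Lakeview Zone: Lakeview Zone becomes $68,350.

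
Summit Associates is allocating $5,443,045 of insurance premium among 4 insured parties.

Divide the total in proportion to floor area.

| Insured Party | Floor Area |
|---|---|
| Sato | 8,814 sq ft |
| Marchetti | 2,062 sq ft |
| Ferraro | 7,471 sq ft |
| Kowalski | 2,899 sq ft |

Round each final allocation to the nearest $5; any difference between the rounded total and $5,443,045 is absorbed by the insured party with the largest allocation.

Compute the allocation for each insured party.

Combined floor area = 21,246.
Proportional shares: Sato 8,814/21,246 × $5,443,045 = 2,258,072.04; Marchetti 2,062/21,246 × $5,443,045 = 528,266.91; Ferraro 7,471/21,246 × $5,443,045 = 1,914,006.83; Kowalski 2,899/21,246 × $5,443,045 = 742,699.21.
After rounding ($5): Sato $2,258,070; Marchetti $528,265; Ferraro $1,914,005; Kowalski $742,700. Sum = $5,443,040.
Difference $5,443,045 − $5,443,040 = +$5 applied to largest allocation (Sato): Sato becomes $2,258,075.

Sato: $2,258,075 · Marchetti: $528,265 · Ferraro: $1,914,005 · Kowalski: $742,700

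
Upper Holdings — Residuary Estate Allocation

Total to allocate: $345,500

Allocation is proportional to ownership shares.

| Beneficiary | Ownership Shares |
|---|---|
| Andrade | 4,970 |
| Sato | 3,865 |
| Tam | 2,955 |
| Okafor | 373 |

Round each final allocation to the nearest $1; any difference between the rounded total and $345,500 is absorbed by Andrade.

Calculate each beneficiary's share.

Andrade: $141,178; Sato: $109,788; Tam: $83,939; Okafor: $10,595

Total ownership shares = 12,163.
Unrounded shares: Andrade 4,970/12,163 × $345,500 = 141,176.93; Sato 3,865/12,163 × $345,500 = 109,788.498; Tam 2,955/12,163 × $345,500 = 83,939.20; Okafor 373/12,163 × $345,500 = 10,595.37.
After rounding ($1): Andrade $141,177; Sato $109,788; Tam $83,939; Okafor $10,595. Sum = $345,499.
Difference $345,500 − $345,499 = +$1 applied to Andrade: Andrade becomes $141,178.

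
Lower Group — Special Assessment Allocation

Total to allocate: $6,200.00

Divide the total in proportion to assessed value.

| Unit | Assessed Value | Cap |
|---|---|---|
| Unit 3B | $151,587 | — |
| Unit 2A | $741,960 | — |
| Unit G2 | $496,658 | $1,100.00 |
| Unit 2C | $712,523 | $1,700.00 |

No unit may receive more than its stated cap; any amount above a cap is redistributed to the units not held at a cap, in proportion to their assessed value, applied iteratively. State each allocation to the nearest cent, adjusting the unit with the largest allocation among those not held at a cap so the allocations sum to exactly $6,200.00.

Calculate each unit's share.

Combined assessed value = 2,102,728.
Pro-rata shares before constraints: Unit 3B 446.9619; Unit 2A 2,187.7066; Unit G2 1,464.4213; Unit 2C 2,100.9102.
Cap binds for Unit G2 ($1,100.00), Unit 2C ($1,700.00); balance $3,400.00 reallocated over remaining assessed value 893,547.
Shares after redistribution: Unit 3B 576.7976 → $576.80; Unit 2A 2,823.2024 → $2,823.20.

Unit 3B: $576.80 · Unit 2A: $2,823.20 · Unit G2: $1,100.00 · Unit 2C: $1,700.00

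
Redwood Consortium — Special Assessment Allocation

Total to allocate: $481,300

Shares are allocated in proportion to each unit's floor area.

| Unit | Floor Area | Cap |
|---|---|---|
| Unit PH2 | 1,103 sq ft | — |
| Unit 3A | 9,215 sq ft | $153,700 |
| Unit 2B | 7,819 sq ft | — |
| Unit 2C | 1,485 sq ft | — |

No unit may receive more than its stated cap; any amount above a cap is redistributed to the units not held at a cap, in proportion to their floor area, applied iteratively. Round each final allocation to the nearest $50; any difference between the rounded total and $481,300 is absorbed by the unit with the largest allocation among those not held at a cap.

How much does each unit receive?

Unit PH2: $34,700 · Unit 3A: $153,700 · Unit 2B: $246,150 · Unit 2C: $46,750

Combined floor area = 19,622.
Proportional shares (ignoring caps): Unit PH2 27,055.04; Unit 3A 226,030.96; Unit 2B 191,789.05; Unit 2C 36,424.96.
Held at cap: Unit 3A ($153,700); balance $327,600 reallocated over remaining floor area 10,407.
Remaining shares: Unit PH2 34,721.13 → $34,700; Unit 2B 246,132.83 → $246,150; Unit 2C 46,746.04 → $46,750.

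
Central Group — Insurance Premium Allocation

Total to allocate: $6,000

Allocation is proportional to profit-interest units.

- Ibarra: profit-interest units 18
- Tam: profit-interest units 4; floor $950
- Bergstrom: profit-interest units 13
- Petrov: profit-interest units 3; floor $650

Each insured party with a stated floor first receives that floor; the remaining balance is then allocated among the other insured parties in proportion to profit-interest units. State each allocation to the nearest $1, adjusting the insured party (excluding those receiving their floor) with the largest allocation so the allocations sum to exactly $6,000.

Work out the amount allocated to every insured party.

Minimums first: Tam $950; Petrov $650. Balance $4,400.
Balance split over remaining profit-interest units 31: Ibarra 2,554.84 → $2,555; Bergstrom 1,845.16 → $1,845.

Ibarra: $2,555 | Tam: $950 | Bergstrom: $1,845 | Petrov: $650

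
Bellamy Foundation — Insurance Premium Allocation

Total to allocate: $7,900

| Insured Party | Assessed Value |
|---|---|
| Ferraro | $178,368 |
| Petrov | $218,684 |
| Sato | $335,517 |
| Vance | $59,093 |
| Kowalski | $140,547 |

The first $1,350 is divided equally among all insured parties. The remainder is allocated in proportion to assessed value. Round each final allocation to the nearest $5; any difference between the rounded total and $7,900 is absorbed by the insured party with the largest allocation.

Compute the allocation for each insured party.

$1,350 shared equally gives $270 per insured party.
Remainder $6,550 by assessed value (total 932,209): Ferraro 1,253.27 → $1,255; Petrov 1,536.54 → $1,535; Sato 2,357.45 → $2,355; Vance 415.21 → $415; Kowalski 987.53 → $990.
Totals: Ferraro $270 + $1,255 = $1,525; Petrov $270 + $1,535 = $1,805; Sato $270 + $2,355 = $2,625; Vance $270 + $415 = $685; Kowalski $270 + $990 = $1,260.

Ferraro: $1,525 | Petrov: $1,805 | Sato: $2,625 | Vance: $685 | Kowalski: $1,260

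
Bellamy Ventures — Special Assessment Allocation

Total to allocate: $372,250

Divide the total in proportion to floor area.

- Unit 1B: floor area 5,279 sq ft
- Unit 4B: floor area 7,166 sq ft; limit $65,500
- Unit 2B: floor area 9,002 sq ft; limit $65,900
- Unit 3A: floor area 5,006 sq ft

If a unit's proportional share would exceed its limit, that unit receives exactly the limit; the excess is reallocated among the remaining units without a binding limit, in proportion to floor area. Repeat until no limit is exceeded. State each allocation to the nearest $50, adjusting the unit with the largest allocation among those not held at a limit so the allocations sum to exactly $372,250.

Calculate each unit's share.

Total floor area = 26,453.
Proportional shares (ignoring caps): Unit 1B 74,286.76; Unit 4B 100,840.87; Unit 2B 126,677.30; Unit 3A 70,445.07.
Cap binds for Unit 4B ($65,500), Unit 2B ($65,900); remaining pool $240,850 reallocated over remaining floor area 10,285.
Redistributed shares: Unit 1B 123,621.50 → $123,600; Unit 3A 117,228.50 → $117,250.

Unit 1B: $123,600; Unit 4B: $65,500; Unit 2B: $65,900; Unit 3A: $117,250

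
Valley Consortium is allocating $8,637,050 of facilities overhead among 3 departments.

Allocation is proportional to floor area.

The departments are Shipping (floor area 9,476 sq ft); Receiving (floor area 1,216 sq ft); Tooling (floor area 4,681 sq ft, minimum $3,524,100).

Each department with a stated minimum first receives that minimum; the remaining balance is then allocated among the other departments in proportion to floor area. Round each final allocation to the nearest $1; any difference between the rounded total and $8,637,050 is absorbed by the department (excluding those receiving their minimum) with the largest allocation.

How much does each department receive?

Minimums first: Tooling $3,524,100. Residual $5,112,950.
Residual split over remaining floor area 10,692: Shipping 4,531,454.75 → $4,531,455; Receiving 581,495.25 → $581,495.

Shipping: $4,531,455 | Receiving: $581,495 | Tooling: $3,524,100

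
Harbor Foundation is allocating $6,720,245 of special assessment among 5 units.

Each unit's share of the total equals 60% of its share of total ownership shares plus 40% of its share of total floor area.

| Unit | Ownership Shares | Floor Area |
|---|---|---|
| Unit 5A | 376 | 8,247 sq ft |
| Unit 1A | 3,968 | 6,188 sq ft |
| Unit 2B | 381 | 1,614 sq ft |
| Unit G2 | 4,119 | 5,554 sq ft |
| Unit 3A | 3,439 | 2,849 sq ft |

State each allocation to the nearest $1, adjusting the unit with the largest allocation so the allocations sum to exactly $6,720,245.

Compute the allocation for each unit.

Unit 5A: $1,030,053 | Unit 1A: $1,982,847 | Unit 2B: $302,504 | Unit G2: $1,962,718 | Unit 3A: $1,442,123

Ownership shares total 12,283; floor area total 24,452.
Composite weights (60% ownership shares + 40% floor area): Unit 5A 0.1533; Unit 1A 0.2951; Unit 2B 0.0450; Unit G2 0.2921; Unit 3A 0.2146.
Pro-rata amounts: Unit 5A 1,030,052.66; Unit 1A 1,982,847.01; Unit 2B 302,504.01; Unit G2 1,962,717.92; Unit 3A 1,442,123.39.
At nearest $1: Unit 5A $1,030,053; Unit 1A $1,982,847; Unit 2B $302,504; Unit G2 $1,962,718; Unit 3A $1,442,123. Sum = $6,720,245.
Rounded total matches; no reconciliation needed.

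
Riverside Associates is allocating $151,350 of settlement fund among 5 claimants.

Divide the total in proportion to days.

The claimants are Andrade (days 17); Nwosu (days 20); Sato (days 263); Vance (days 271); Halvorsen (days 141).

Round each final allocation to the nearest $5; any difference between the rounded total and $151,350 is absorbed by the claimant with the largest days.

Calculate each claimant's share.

Andrade: $3,615 | Nwosu: $4,250 | Sato: $55,905 | Vance: $57,610 | Halvorsen: $29,970

Combined days = 712.
Pro-rata amounts: Andrade 17/712 × $151,350 = 3,613.69; Nwosu 20/712 × $151,350 = 4,251.40; Sato 263/712 × $151,350 = 55,905.97; Vance 271/712 × $151,350 = 57,606.53; Halvorsen 141/712 × $151,350 = 29,972.40.
After rounding ($5): Andrade $3,615; Nwosu $4,250; Sato $55,905; Vance $57,605; Halvorsen $29,970. Sum = $151,345.
Difference $151,350 − $151,345 = +$5 applied to largest days (Vance): Vance becomes $57,610.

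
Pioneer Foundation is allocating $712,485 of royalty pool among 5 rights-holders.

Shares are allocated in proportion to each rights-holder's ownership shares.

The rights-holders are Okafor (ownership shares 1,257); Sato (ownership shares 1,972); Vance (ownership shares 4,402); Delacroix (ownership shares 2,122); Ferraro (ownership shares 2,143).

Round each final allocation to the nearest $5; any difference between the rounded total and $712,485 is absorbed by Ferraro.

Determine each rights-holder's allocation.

Okafor: $75,285 · Sato: $118,110 · Vance: $263,650 · Delacroix: $127,095 · Ferraro: $128,345

Combined ownership shares = 11,896.
Raw shares: Okafor 1,257/11,896 × $712,485 = 75,285.28; Sato 1,972/11,896 × $712,485 = 118,108.64; Vance 4,402/11,896 × $712,485 = 263,648.20; Delacroix 2,122/11,896 × $712,485 = 127,092.57; Ferraro 2,143/11,896 × $712,485 = 128,350.32.
After rounding ($5): Okafor $75,285; Sato $118,110; Vance $263,650; Delacroix $127,095; Ferraro $128,350. Sum = $712,490.
Difference $712,485 − $712,490 = −$5 applied to Ferraro: Ferraro becomes $128,345.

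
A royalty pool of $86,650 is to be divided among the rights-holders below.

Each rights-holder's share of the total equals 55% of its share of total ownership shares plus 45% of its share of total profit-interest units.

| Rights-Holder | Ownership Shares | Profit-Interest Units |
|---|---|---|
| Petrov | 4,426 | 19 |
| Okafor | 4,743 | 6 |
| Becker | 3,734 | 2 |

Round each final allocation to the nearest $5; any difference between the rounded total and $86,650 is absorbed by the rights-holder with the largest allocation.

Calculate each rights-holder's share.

Petrov: $43,785; Okafor: $26,185; Becker: $16,680

Ownership shares total 12,903; profit-interest units total 27.
Combined weights (55% ownership shares + 45% profit-interest units): Petrov 0.5053; Okafor 0.3022; Becker 0.1925.
Raw shares: Petrov 43,786.69; Okafor 26,183.37; Becker 16,679.94.
Rounded to nearest $5: Petrov $43,785; Okafor $26,185; Becker $16,680. Sum = $86,650.
No rounding difference to absorb.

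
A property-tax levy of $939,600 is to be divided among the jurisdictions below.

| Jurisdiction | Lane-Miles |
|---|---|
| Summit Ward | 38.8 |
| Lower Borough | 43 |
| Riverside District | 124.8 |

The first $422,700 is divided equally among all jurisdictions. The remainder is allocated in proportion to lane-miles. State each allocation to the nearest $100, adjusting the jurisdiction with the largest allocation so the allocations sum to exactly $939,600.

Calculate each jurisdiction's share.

Equal tier: $422,700 ÷ 3 = $140,900 apiece.
Remainder $516,900 by lane-miles (total 206.6): Summit Ward 97,075.12 → $97,100; Lower Borough 107,583.25 → $107,600; Riverside District 312,241.63 → $312,200.
Totals: Summit Ward $140,900 + $97,100 = $238,000; Lower Borough $140,900 + $107,600 = $248,500; Riverside District $140,900 + $312,200 = $453,100.

Summit Ward: $238,000 | Lower Borough: $248,500 | Riverside District: $453,100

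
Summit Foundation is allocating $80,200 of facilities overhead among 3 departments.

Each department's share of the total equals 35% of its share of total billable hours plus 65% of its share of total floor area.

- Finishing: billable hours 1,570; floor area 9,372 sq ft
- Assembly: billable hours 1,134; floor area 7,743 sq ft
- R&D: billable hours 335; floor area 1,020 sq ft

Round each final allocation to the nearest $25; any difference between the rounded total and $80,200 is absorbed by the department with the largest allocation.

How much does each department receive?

Finishing: $41,450 · Assembly: $32,725 · R&D: $6,025

Billable hours total 3,039; floor area total 18,135.
Combined weights (35% billable hours + 65% floor area): Finishing 0.5167; Assembly 0.4081; R&D 0.0751.
Proportional shares: Finishing 41,441.75; Assembly 32,731.95; R&D 6,026.30.
Rounded to nearest $25: Finishing $41,450; Assembly $32,725; R&D $6,025. Sum = $80,200.
Sum already equals the total — no adjustment.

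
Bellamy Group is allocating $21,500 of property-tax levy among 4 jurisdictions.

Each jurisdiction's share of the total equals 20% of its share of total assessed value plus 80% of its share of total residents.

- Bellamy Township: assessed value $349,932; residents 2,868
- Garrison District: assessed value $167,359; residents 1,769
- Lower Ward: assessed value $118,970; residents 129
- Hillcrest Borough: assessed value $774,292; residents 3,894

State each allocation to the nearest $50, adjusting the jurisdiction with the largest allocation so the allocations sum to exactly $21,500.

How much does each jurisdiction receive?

Bellamy Township: $6,750 | Garrison District: $4,000 | Lower Ward: $600 | Hillcrest Borough: $10,150

Totals — assessed value 1,410,553, residents 8,660.
Combined weights (20% assessed value + 80% residents): Bellamy Township 0.3146; Garrison District 0.1871; Lower Ward 0.0288; Hillcrest Borough 0.4695.
Pro-rata amounts: Bellamy Township 6,763.01; Garrison District 4,023.67; Lower Ward 618.89; Hillcrest Borough 10,094.43.
At nearest $50: Bellamy Township $6,750; Garrison District $4,000; Lower Ward $600; Hillcrest Borough $10,100. Sum = $21,450.
Difference $21,500 − $21,450 = +$50 applied to largest allocation (Hillcrest Borough): Hillcrest Borough becomes $10,150.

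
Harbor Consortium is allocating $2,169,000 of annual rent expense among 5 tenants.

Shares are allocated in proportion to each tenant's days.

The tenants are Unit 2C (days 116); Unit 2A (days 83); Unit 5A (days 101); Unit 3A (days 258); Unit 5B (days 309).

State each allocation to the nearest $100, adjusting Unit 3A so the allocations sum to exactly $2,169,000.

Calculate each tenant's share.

Unit 2C: $290,200; Unit 2A: $207,600; Unit 5A: $252,700; Unit 3A: $645,500; Unit 5B: $773,000

Days total: 867.
Pro-rata amounts: Unit 2C 116/867 × $2,169,000 = 290,200.69; Unit 2A 83/867 × $2,169,000 = 207,643.60; Unit 5A 101/867 × $2,169,000 = 252,674.74; Unit 3A 258/867 × $2,169,000 = 645,446.37; Unit 5B 309/867 × $2,169,000 = 773,034.60.
Rounded to nearest $100: Unit 2C $290,200; Unit 2A $207,600; Unit 5A $252,700; Unit 3A $645,400; Unit 5B $773,000. Sum = $2,168,900.
Difference $2,169,000 − $2,168,900 = +$100 applied to Unit 3A: Unit 3A becomes $645,500.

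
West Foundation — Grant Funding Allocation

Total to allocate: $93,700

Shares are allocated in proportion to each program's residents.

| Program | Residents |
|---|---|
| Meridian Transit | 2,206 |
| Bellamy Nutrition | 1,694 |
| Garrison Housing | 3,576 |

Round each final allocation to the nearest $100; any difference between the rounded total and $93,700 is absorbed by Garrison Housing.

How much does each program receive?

Meridian Transit: $27,600 | Bellamy Nutrition: $21,200 | Garrison Housing: $44,900

Combined residents = 7,476.
Pro-rata amounts: Meridian Transit 2,206/7,476 × $93,700 = 27,648.77; Bellamy Nutrition 1,694/7,476 × $93,700 = 21,231.65; Garrison Housing 3,576/7,476 × $93,700 = 44,819.58.
After rounding ($100): Meridian Transit $27,600; Bellamy Nutrition $21,200; Garrison Housing $44,800. Sum = $93,600.
Difference $93,700 − $93,600 = +$100 applied to Garrison Housing: Garrison Housing becomes $44,900.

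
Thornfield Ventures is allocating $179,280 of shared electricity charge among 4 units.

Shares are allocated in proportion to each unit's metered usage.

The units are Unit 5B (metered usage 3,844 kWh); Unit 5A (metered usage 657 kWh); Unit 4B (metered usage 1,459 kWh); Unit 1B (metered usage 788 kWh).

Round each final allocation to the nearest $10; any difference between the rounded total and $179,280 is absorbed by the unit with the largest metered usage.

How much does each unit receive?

Unit 5B: $102,120 · Unit 5A: $17,460 · Unit 4B: $38,760 · Unit 1B: $20,940

Sum of metered usage: 6,748.
Pro-rata amounts: Unit 5B 3,844/6,748 × $179,280 = 102,126.90; Unit 5A 657/6,748 × $179,280 = 17,455.09; Unit 4B 1,459/6,748 × $179,280 = 38,762.53; Unit 1B 788/6,748 × $179,280 = 20,935.48.
After rounding ($10): Unit 5B $102,130; Unit 5A $17,460; Unit 4B $38,760; Unit 1B $20,940. Sum = $179,290.
Difference $179,280 − $179,290 = −$10 applied to largest metered usage (Unit 5B): Unit 5B becomes $102,120.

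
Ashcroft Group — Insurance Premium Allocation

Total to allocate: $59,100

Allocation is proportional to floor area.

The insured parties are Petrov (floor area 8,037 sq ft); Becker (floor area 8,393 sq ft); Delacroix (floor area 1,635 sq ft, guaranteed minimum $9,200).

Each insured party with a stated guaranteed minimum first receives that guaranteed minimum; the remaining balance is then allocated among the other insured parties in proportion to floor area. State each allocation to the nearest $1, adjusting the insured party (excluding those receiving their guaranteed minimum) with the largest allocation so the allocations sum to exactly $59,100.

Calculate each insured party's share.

Petrov: $24,409 | Becker: $25,491 | Delacroix: $9,200

Fund the minimums — Delacroix $9,200. Remaining pool $49,900.
Remaining pool split over remaining floor area 16,430: Petrov 24,409.39 → $24,409; Becker 25,490.61 → $25,491.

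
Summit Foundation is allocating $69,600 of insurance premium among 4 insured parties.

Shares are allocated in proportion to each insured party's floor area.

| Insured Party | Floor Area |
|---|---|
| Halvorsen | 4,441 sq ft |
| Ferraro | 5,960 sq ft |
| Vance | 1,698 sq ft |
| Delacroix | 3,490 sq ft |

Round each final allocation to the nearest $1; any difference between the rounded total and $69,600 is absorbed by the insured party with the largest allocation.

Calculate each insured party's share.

Total floor area = 15,589.
Unrounded shares: Halvorsen 4,441/15,589 × $69,600 = 19,827.67; Ferraro 5,960/15,589 × $69,600 = 26,609.53; Vance 1,698/15,589 × $69,600 = 7,581.04; Delacroix 3,490/15,589 × $69,600 = 15,581.76.
After rounding ($1): Halvorsen $19,828; Ferraro $26,610; Vance $7,581; Delacroix $15,582. Sum = $69,601.
Difference $69,600 − $69,601 = −$1 applied to largest allocation (Ferraro): Ferraro becomes $26,609.

Halvorsen: $19,828; Ferraro: $26,609; Vance: $7,581; Delacroix: $15,582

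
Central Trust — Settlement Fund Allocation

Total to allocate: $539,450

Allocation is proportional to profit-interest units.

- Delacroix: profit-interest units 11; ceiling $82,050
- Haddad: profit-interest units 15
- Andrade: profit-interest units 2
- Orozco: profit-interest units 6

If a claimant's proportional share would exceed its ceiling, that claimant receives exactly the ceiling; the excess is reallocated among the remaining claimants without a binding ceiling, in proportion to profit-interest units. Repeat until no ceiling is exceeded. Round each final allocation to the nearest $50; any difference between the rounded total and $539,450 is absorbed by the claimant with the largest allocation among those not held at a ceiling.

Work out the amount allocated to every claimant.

Delacroix: $82,050 · Haddad: $298,350 · Andrade: $39,750 · Orozco: $119,300

Combined profit-interest units = 34.
Unconstrained shares: Delacroix 174,527.94; Haddad 237,992.65; Andrade 31,732.35; Orozco 95,197.06.
Capped: Delacroix ($82,050); remaining pool $457,400 reallocated over remaining profit-interest units 23.
Remaining shares: Haddad 298,304.35 → $298,300; Andrade 39,773.91 → $39,750; Orozco 119,321.74 → $119,300.
Rounding difference +$50 applied to Haddad → $298,350.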